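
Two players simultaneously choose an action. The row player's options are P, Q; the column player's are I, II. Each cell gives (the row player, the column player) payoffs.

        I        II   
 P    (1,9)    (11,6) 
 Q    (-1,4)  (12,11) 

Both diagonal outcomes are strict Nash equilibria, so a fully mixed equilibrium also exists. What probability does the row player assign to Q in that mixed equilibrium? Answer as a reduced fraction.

The row player's mix p on P must make the column player indifferent between I and II.
The column player's payoff from I: 9p + 4(1−p). From II: 6p + 11(1−p).
Set equal: 3p = 7(1−p) → p = 7/10.
Probability on Q is 1 − 7/10 = 3/10.

3/10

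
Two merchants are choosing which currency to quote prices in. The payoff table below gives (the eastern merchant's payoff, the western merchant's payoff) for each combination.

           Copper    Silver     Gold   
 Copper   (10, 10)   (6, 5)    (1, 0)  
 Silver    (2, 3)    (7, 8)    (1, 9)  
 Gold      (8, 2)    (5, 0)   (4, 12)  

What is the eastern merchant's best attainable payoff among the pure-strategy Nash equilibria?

10

Both Copper is a pure NE (the eastern merchant: 10 ≥ 8; the western merchant: 10 ≥ 5). The eastern merchant gets 10.
Both Gold is a pure NE (the eastern merchant: 4 ≥ 1; the western merchant: 12 ≥ 2). The eastern merchant gets 4.
Every other cell has a profitable deviation for at least one player. Highest of {10, 4} is 10.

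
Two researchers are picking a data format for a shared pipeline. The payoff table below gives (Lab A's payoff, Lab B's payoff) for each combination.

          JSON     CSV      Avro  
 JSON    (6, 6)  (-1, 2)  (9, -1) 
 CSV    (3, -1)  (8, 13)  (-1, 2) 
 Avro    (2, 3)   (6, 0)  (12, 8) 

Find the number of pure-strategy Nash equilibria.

3

Both JSON: Lab A gets 6 (best alternative 3); Lab B gets 6 (best alternative 2). Neither deviates — NE.
Both CSV: Lab A gets 8 (best alternative 6); Lab B gets 13 (best alternative 2). Neither deviates — NE.
Both Avro: Lab A gets 12 (best alternative 9); Lab B gets 8 (best alternative 3). Neither deviates — NE.
(Avro, CSV) is not a NE: Lab A would switch to CSV (8 > 6).
No other cell survives both best-response checks, so there are 3 pure NE.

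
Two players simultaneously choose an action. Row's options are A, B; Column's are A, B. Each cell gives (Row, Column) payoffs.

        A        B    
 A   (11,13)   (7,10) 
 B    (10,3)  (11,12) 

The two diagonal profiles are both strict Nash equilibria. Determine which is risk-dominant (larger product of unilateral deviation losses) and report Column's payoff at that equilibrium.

12

At both A: Row loses 11 − 10 = 1 by deviating; Column loses 13 − 10 = 3. Product = 1·3 = 3.
At both B: Row loses 11 − 7 = 4 by deviating; Column loses 12 − 3 = 9. Product = 4·9 = 36.
36 > 3, so both B is risk-dominant. Column's payoff there is 12.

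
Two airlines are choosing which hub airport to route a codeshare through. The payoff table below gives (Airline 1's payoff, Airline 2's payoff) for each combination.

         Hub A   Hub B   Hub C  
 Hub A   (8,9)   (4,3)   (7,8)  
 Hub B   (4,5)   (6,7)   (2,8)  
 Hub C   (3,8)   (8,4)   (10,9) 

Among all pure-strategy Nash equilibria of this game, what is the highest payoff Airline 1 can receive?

10

Both Hub A is a pure NE (Airline 1: 8 ≥ 4; Airline 2: 9 ≥ 8). Airline 1 gets 8.
Both Hub C is a pure NE (Airline 1: 10 ≥ 7; Airline 2: 9 ≥ 8). Airline 1 gets 10.
Every other cell has a profitable deviation for at least one player. Highest of {8, 10} is 10.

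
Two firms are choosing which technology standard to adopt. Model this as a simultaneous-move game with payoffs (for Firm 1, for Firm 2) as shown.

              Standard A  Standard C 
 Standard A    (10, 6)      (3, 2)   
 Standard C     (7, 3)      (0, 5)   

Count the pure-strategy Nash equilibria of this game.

1

Both Standard A: Firm 1 gets 10 (best alternative 7); Firm 2 gets 6 (best alternative 2). Neither deviates — NE.
Both Standard C is not a NE: Firm 1 would switch to Standard A (3 > 0).
No other cell survives both best-response checks, so there is 1 pure NE.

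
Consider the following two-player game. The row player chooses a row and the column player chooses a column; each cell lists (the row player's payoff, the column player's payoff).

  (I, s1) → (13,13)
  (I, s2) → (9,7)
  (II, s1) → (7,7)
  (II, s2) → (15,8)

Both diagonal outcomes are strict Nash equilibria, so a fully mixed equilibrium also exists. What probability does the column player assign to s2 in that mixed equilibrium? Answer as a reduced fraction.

1/2

The column player's mix q on s1 must make the row player indifferent between I and II.
The row player's payoff from I: 13q + 9(1−q). From II: 7q + 15(1−q).
Set equal: 6q = 6(1−q) → q = 6/12 = 1/2.
Probability on s2 is 1 − 1/2 = 1/2.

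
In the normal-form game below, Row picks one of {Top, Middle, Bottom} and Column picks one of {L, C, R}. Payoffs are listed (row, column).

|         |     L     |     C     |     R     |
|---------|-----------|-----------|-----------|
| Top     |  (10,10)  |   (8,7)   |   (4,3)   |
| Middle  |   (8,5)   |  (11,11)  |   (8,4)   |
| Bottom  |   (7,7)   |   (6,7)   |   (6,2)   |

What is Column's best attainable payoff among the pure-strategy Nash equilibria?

(Top, L) is a pure NE (Row: 10 ≥ 8; Column: 10 ≥ 7). Column gets 10.
(Middle, C) is a pure NE (Row: 11 ≥ 8; Column: 11 ≥ 5). Column gets 11.
Every other cell has a profitable deviation for at least one player. Highest of {10, 11} is 11.

11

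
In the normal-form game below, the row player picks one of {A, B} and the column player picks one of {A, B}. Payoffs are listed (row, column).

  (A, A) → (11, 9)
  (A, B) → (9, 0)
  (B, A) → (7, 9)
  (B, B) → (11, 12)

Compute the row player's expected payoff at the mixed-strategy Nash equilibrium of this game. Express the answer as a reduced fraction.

29/3

The column player mixes with probability q on A, chosen so the row player is indifferent: 11q + 9(1−q) = 7q + 11(1−q) gives q = 1/3.
The row player's expected payoff (from either row, since indifferent) is 11·1/3 + 9·2/3 = 29/3.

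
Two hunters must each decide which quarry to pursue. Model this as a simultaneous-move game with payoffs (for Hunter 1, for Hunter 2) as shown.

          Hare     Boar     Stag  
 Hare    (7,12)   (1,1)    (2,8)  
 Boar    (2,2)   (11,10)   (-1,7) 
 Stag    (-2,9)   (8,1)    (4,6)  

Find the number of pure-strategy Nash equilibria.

2

Both Hare: Hunter 1 gets 7 (best alternative 2); Hunter 2 gets 12 (best alternative 8). Neither deviates — NE.
Both Boar: Hunter 1 gets 11 (best alternative 8); Hunter 2 gets 10 (best alternative 7). Neither deviates — NE.
Both Stag is not a NE: Hunter 2 would switch to Hare (9 > 6).
No other cell survives both best-response checks, so there are 2 pure NE.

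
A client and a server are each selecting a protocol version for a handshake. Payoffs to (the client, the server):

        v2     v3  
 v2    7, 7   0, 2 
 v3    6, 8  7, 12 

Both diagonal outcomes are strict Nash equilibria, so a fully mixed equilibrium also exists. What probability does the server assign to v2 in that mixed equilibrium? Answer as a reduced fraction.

7/8

The server's mix q on v2 must make the client indifferent between v2 and v3.
The client's payoff from v2: 7q + 0(1−q). From v3: 6q + 7(1−q).
Set equal: 1q = 7(1−q) → q = 7/8.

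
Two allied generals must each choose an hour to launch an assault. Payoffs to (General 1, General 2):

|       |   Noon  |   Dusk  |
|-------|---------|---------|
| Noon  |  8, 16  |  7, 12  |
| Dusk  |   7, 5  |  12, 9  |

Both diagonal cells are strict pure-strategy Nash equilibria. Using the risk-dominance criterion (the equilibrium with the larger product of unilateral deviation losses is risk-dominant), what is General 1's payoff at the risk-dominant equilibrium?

12

At both Noon: General 1 loses 8 − 7 = 1 by deviating; General 2 loses 16 − 12 = 4. Product = 1·4 = 4.
At both Dusk: General 1 loses 12 − 7 = 5 by deviating; General 2 loses 9 − 5 = 4. Product = 5·4 = 20.
20 > 4, so both Dusk is risk-dominant. General 1's payoff there is 12.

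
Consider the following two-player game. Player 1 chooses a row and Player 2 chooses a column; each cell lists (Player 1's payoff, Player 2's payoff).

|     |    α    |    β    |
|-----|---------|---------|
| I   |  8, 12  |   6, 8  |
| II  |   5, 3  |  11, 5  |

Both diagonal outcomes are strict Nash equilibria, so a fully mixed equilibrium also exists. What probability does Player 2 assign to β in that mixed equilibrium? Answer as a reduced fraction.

Player 2's mix q on α must make Player 1 indifferent between I and II.
Player 1's payoff from I: 8q + 6(1−q). From II: 5q + 11(1−q).
Set equal: 3q = 5(1−q) → q = 5/8.
Probability on β is 1 − 5/8 = 3/8.

3/8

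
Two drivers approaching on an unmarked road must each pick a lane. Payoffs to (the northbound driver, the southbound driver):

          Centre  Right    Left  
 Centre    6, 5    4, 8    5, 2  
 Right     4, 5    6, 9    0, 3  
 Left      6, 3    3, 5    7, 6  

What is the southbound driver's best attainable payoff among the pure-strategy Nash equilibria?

Both Right is a pure NE (the northbound driver: 6 ≥ 4; the southbound driver: 9 ≥ 5). The southbound driver gets 9.
Both Left is a pure NE (the northbound driver: 7 ≥ 5; the southbound driver: 6 ≥ 5). The southbound driver gets 6.
Every other cell has a profitable deviation for at least one player. Highest of {9, 6} is 9.

9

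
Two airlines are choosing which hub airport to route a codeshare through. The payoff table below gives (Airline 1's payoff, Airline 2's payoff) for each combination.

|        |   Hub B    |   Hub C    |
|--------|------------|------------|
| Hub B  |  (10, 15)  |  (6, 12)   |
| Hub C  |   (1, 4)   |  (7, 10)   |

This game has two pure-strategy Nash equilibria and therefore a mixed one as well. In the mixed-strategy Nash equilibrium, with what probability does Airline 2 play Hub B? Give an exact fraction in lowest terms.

Airline 2's mix q on Hub B must make Airline 1 indifferent between Hub B and Hub C.
Airline 1's payoff from Hub B: 10q + 6(1−q). From Hub C: 1q + 7(1−q).
Set equal: 9q = 1(1−q) → q = 1/10.

1/10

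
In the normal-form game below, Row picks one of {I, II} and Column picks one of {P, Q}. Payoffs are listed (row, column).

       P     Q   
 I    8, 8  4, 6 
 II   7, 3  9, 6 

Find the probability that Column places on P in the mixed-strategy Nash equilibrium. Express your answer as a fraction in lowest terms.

Column's mix q on P must make Row indifferent between I and II.
Row's payoff from I: 8q + 4(1−q). From II: 7q + 9(1−q).
Set equal: 1q = 5(1−q) → q = 5/6.

5/6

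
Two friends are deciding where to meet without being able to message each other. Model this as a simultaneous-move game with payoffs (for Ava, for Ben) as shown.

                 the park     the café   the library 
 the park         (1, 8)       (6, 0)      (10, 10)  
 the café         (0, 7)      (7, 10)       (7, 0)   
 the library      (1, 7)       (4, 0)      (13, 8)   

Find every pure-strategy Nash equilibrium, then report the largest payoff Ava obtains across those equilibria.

13

Both the café is a pure NE (Ava: 7 ≥ 6; Ben: 10 ≥ 7). Ava gets 7.
Both the library is a pure NE (Ava: 13 ≥ 10; Ben: 8 ≥ 7). Ava gets 13.
Every other cell has a profitable deviation for at least one player. Highest of {7, 13} is 13.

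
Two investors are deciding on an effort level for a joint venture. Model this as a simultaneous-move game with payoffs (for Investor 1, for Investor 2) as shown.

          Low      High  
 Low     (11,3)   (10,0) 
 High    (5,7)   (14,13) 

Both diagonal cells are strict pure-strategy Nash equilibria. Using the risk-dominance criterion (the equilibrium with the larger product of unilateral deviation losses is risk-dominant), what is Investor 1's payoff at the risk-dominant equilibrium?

At both Low: Investor 1 loses 11 − 5 = 6 by deviating; Investor 2 loses 3 − 0 = 3. Product = 6·3 = 18.
At both High: Investor 1 loses 14 − 10 = 4 by deviating; Investor 2 loses 13 − 7 = 6. Product = 4·6 = 24.
24 > 18, so both High is risk-dominant. Investor 1's payoff there is 14.

14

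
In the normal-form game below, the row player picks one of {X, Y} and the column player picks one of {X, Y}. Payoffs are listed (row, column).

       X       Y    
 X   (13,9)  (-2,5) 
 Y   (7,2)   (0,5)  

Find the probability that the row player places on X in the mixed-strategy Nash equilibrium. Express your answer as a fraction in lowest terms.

3/7

The row player's mix p on X must make the column player indifferent between X and Y.
The column player's payoff from X: 9p + 2(1−p). From Y: 5p + 5(1−p).
Set equal: 4p = 3(1−p) → p = 3/7.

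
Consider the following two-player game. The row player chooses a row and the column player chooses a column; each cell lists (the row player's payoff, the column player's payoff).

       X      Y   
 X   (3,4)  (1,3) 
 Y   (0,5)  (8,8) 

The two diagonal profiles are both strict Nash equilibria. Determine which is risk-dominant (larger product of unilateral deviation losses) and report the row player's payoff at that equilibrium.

8

At both X: the row player loses 3 − 0 = 3 by deviating; the column player loses 4 − 3 = 1. Product = 3·1 = 3.
At both Y: the row player loses 8 − 1 = 7 by deviating; the column player loses 8 − 5 = 3. Product = 7·3 = 21.
21 > 3, so both Y is risk-dominant. The row player's payoff there is 8.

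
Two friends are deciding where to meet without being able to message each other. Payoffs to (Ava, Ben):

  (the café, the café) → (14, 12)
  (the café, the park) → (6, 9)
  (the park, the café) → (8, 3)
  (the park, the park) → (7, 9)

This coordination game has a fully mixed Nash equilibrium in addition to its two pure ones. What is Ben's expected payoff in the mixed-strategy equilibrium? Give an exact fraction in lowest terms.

9

Ava mixes with probability p on the café, chosen so Ben is indifferent: 12p + 3(1−p) = 9p + 9(1−p) gives p = 2/3.
Ben's expected payoff is 12·2/3 + 3·1/3 = 9.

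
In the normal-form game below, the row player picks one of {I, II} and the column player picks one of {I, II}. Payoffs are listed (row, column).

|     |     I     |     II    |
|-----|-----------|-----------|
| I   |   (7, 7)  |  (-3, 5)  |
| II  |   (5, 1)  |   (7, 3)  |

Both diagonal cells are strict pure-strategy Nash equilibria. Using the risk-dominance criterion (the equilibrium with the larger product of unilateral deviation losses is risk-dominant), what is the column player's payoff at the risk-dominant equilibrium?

3

At both I: the row player loses 7 − 5 = 2 by deviating; the column player loses 7 − 5 = 2. Product = 2·2 = 4.
At both II: the row player loses 7 − (-3) = 10 by deviating; the column player loses 3 − 1 = 2. Product = 10·2 = 20.
20 > 4, so both II is risk-dominant. The column player's payoff there is 3.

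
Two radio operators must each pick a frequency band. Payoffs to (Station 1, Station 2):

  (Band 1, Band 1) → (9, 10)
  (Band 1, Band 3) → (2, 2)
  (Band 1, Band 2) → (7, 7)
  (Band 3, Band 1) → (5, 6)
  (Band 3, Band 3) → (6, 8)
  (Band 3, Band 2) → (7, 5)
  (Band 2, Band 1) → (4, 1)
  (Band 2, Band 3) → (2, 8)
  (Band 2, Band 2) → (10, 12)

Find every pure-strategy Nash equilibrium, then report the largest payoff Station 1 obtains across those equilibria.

Both Band 1 is a pure NE (Station 1: 9 ≥ 5; Station 2: 10 ≥ 7). Station 1 gets 9.
Both Band 3 is a pure NE (Station 1: 6 ≥ 2; Station 2: 8 ≥ 6). Station 1 gets 6.
Both Band 2 is a pure NE (Station 1: 10 ≥ 7; Station 2: 12 ≥ 8). Station 1 gets 10.
Every other cell has a profitable deviation for at least one player. Highest of {9, 6, 10} is 10.

10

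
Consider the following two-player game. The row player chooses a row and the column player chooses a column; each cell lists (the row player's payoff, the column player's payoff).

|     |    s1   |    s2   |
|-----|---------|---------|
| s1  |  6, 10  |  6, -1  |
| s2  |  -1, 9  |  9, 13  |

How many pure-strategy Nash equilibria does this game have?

Both s1: the row player gets 6 (best alternative -1); the column player gets 10 (best alternative -1). Neither deviates — NE.
Both s2: the row player gets 9 (best alternative 6); the column player gets 13 (best alternative 9). Neither deviates — NE.
(s2, s1) is not a NE: the row player would switch to s1 (6 > -1).
No other cell survives both best-response checks, so there are 2 pure NE.

2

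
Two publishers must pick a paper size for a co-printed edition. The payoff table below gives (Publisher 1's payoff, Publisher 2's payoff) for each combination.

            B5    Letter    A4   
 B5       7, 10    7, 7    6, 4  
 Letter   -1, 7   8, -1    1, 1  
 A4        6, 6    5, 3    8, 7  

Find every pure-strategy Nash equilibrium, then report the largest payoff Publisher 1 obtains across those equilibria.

8

Both B5 is a pure NE (Publisher 1: 7 ≥ 6; Publisher 2: 10 ≥ 7). Publisher 1 gets 7.
Both A4 is a pure NE (Publisher 1: 8 ≥ 6; Publisher 2: 7 ≥ 6). Publisher 1 gets 8.
Every other cell has a profitable deviation for at least one player. Highest of {7, 8} is 8.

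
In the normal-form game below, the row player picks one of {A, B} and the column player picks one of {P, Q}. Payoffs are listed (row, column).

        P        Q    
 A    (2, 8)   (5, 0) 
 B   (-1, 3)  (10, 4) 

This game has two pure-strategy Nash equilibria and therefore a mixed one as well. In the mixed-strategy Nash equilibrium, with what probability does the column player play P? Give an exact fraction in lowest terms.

The column player's mix q on P must make the row player indifferent between A and B.
The row player's payoff from A: 2q + 5(1−q). From B: (-1)q + 10(1−q).
Set equal: 3q = 5(1−q) → q = 5/8.

5/8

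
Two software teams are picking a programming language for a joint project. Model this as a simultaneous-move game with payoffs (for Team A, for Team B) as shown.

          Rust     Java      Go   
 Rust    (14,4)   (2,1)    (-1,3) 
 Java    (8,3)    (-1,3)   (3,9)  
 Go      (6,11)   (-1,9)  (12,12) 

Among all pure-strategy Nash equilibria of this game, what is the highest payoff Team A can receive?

14

Both Rust is a pure NE (Team A: 14 ≥ 8; Team B: 4 ≥ 3). Team A gets 14.
Both Go is a pure NE (Team A: 12 ≥ 3; Team B: 12 ≥ 11). Team A gets 12.
Every other cell has a profitable deviation for at least one player. Highest of {14, 12} is 14.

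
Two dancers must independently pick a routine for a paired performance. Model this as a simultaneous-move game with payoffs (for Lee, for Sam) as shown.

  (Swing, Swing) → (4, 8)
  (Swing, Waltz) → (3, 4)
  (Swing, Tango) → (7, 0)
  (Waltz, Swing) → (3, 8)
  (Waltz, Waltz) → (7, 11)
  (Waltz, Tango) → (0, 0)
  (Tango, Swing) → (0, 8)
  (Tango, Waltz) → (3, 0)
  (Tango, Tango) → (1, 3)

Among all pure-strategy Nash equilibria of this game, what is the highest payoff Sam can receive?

11

Both Swing is a pure NE (Lee: 4 ≥ 3; Sam: 8 ≥ 4). Sam gets 8.
Both Waltz is a pure NE (Lee: 7 ≥ 3; Sam: 11 ≥ 8). Sam gets 11.
Every other cell has a profitable deviation for at least one player. Highest of {8, 11} is 11.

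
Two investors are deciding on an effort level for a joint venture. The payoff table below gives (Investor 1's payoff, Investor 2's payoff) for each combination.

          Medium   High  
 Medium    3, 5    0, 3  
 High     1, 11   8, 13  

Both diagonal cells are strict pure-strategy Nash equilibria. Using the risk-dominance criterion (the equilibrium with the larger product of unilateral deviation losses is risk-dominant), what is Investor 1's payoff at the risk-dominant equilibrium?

At both Medium: Investor 1 loses 3 − 1 = 2 by deviating; Investor 2 loses 5 − 3 = 2. Product = 2·2 = 4.
At both High: Investor 1 loses 8 − 0 = 8 by deviating; Investor 2 loses 13 − 11 = 2. Product = 8·2 = 16.
16 > 4, so both High is risk-dominant. Investor 1's payoff there is 8.

8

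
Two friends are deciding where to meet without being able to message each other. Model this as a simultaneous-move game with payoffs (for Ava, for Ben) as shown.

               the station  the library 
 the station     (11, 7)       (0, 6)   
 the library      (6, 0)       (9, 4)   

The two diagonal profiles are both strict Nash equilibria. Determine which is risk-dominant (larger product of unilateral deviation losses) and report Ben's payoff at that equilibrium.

4

At both the station: Ava loses 11 − 6 = 5 by deviating; Ben loses 7 − 6 = 1. Product = 5·1 = 5.
At both the library: Ava loses 9 − 0 = 9 by deviating; Ben loses 4 − 0 = 4. Product = 9·4 = 36.
36 > 5, so both the library is risk-dominant. Ben's payoff there is 4.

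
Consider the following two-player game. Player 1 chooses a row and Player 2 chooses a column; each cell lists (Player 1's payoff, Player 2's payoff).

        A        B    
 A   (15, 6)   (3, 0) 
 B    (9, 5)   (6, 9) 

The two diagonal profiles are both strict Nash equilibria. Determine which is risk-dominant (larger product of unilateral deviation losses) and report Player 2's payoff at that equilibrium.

6

At both A: Player 1 loses 15 − 9 = 6 by deviating; Player 2 loses 6 − 0 = 6. Product = 6·6 = 36.
At both B: Player 1 loses 6 − 3 = 3 by deviating; Player 2 loses 9 − 5 = 4. Product = 3·4 = 12.
36 > 12, so both A is risk-dominant. Player 2's payoff there is 6.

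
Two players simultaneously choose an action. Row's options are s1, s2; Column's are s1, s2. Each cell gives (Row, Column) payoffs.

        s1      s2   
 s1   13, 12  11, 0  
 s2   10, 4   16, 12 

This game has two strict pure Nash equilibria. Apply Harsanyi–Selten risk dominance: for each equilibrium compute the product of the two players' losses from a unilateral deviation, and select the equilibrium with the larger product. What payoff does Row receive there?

At both s1: Row loses 13 − 10 = 3 by deviating; Column loses 12 − 0 = 12. Product = 3·12 = 36.
At both s2: Row loses 16 − 11 = 5 by deviating; Column loses 12 − 4 = 8. Product = 5·8 = 40.
40 > 36, so both s2 is risk-dominant. Row's payoff there is 16.

16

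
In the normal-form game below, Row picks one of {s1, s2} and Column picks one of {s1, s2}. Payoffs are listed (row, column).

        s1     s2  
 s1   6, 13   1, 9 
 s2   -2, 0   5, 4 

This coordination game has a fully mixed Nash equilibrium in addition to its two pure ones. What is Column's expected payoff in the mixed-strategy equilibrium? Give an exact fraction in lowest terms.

Row mixes with probability p on s1, chosen so Column is indifferent: 13p + 0(1−p) = 9p + 4(1−p) gives p = 1/2.
Column's expected payoff is 13·1/2 + 0·1/2 = 13/2.

13/2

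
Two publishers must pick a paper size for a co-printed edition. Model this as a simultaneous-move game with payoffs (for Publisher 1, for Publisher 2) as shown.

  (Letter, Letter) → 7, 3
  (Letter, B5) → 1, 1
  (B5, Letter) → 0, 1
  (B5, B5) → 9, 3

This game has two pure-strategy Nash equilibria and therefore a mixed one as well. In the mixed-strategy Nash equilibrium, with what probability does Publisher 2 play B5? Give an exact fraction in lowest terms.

Publisher 2's mix q on Letter must make Publisher 1 indifferent between Letter and B5.
Publisher 1's payoff from Letter: 7q + 1(1−q). From B5: 0q + 9(1−q).
Set equal: 7q = 8(1−q) → q = 8/15.
Probability on B5 is 1 − 8/15 = 7/15.

7/15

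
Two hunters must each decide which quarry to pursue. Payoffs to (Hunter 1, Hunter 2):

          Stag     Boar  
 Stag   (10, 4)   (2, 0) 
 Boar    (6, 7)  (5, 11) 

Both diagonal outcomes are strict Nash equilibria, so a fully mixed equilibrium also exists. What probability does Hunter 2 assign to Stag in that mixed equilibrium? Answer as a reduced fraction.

Hunter 2's mix q on Stag must make Hunter 1 indifferent between Stag and Boar.
Hunter 1's payoff from Stag: 10q + 2(1−q). From Boar: 6q + 5(1−q).
Set equal: 4q = 3(1−q) → q = 3/7.

3/7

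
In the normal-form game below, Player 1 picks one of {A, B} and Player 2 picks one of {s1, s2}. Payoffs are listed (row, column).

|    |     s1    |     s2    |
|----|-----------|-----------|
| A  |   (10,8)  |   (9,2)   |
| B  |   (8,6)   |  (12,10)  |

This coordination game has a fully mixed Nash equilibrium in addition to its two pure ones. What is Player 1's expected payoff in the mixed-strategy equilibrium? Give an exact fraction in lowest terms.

48/5

Player 2 mixes with probability q on s1, chosen so Player 1 is indifferent: 10q + 9(1−q) = 8q + 12(1−q) gives q = 3/5.
Player 1's expected payoff (from either row, since indifferent) is 10·3/5 + 9·2/5 = 48/5.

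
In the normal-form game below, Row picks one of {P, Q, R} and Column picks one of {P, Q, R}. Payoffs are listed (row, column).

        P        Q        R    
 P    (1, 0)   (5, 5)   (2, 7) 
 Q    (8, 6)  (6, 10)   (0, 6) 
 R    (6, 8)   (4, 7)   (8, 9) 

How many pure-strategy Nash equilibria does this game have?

2

Both Q: Row gets 6 (best alternative 5); Column gets 10 (best alternative 6). Neither deviates — NE.
Both R: Row gets 8 (best alternative 2); Column gets 9 (best alternative 8). Neither deviates — NE.
Both P is not a NE: Row would switch to Q (8 > 1).
No other cell survives both best-response checks, so there are 2 pure NE.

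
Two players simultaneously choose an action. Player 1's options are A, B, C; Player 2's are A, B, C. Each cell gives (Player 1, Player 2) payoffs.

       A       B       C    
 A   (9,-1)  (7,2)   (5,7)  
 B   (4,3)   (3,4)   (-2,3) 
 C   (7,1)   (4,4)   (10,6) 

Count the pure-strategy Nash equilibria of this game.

Both C: Player 1 gets 10 (best alternative 5); Player 2 gets 6 (best alternative 4). Neither deviates — NE.
Both A is not a NE: Player 2 would switch to C (7 > -1).
No other cell survives both best-response checks, so there is 1 pure NE.

1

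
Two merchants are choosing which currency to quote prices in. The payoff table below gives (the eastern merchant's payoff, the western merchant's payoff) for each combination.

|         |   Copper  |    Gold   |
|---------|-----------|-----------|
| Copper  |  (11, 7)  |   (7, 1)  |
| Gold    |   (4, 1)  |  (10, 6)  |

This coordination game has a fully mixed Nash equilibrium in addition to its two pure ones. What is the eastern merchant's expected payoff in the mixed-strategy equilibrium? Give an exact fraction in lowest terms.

The western merchant mixes with probability q on Copper, chosen so the eastern merchant is indifferent: 11q + 7(1−q) = 4q + 10(1−q) gives q = 3/10.
The eastern merchant's expected payoff (from either row, since indifferent) is 11·3/10 + 7·7/10 = 41/5.

41/5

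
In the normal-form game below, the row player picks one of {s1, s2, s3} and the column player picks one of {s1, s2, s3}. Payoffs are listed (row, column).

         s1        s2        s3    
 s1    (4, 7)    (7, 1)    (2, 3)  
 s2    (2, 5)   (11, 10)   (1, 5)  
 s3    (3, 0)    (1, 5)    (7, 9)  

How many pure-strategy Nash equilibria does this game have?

3

Both s1: the row player gets 4 (best alternative 3); the column player gets 7 (best alternative 3). Neither deviates — NE.
Both s2: the row player gets 11 (best alternative 7); the column player gets 10 (best alternative 5). Neither deviates — NE.
Both s3: the row player gets 7 (best alternative 2); the column player gets 9 (best alternative 5). Neither deviates — NE.
(s1, s3) is not a NE: the row player would switch to s3 (7 > 2).
No other cell survives both best-response checks, so there are 3 pure NE.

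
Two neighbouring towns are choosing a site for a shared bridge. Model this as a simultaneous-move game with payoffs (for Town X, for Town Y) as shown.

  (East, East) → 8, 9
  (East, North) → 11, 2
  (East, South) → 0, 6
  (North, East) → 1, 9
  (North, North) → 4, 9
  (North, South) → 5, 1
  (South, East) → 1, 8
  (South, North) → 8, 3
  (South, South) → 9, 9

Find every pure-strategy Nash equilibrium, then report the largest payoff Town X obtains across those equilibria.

9

Both East is a pure NE (Town X: 8 ≥ 1; Town Y: 9 ≥ 6). Town X gets 8.
Both South is a pure NE (Town X: 9 ≥ 5; Town Y: 9 ≥ 8). Town X gets 9.
Every other cell has a profitable deviation for at least one player. Highest of {8, 9} is 9.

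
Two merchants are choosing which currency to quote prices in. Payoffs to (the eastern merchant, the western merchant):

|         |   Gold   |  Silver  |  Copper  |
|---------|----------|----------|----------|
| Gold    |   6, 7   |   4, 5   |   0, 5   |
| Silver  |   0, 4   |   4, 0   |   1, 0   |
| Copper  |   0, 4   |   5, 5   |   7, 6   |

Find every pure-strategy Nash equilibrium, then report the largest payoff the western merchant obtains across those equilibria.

7

Both Gold is a pure NE (the eastern merchant: 6 ≥ 0; the western merchant: 7 ≥ 5). The western merchant gets 7.
Both Copper is a pure NE (the eastern merchant: 7 ≥ 1; the western merchant: 6 ≥ 5). The western merchant gets 6.
Every other cell has a profitable deviation for at least one player. Highest of {7, 6} is 7.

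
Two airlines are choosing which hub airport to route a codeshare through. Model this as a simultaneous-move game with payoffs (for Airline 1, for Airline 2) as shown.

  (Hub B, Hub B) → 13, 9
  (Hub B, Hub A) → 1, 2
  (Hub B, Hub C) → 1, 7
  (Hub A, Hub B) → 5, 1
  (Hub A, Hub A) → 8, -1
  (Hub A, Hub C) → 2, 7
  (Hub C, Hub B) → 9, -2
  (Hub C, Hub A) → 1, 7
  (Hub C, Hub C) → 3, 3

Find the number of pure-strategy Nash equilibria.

Both Hub B: Airline 1 gets 13 (best alternative 9); Airline 2 gets 9 (best alternative 7). Neither deviates — NE.
Both Hub C is not a NE: Airline 2 would switch to Hub A (7 > 3).
No other cell survives both best-response checks, so there is 1 pure NE.

1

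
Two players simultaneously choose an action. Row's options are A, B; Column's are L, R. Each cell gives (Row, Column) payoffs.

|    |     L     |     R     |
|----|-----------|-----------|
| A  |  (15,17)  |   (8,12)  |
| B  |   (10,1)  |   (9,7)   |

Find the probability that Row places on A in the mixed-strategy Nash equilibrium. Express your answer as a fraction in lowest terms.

Row's mix p on A must make Column indifferent between L and R.
Column's payoff from L: 17p + 1(1−p). From R: 12p + 7(1−p).
Set equal: 5p = 6(1−p) → p = 6/11.

6/11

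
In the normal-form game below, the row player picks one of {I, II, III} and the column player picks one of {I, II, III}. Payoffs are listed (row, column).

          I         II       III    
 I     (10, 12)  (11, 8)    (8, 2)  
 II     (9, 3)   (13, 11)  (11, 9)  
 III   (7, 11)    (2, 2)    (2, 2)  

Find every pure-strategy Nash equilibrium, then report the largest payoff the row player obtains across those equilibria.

13

Both I is a pure NE (the row player: 10 ≥ 9; the column player: 12 ≥ 8). The row player gets 10.
Both II is a pure NE (the row player: 13 ≥ 11; the column player: 11 ≥ 9). The row player gets 13.
Every other cell has a profitable deviation for at least one player. Highest of {10, 13} is 13.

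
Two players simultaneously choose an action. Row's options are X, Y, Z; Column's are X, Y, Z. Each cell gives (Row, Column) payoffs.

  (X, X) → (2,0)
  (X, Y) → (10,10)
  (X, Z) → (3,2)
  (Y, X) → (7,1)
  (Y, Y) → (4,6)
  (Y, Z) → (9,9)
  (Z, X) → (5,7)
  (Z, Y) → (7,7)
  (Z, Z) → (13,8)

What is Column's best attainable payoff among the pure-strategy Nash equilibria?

(X, Y) is a pure NE (Row: 10 ≥ 7; Column: 10 ≥ 2). Column gets 10.
Both Z is a pure NE (Row: 13 ≥ 9; Column: 8 ≥ 7). Column gets 8.
Every other cell has a profitable deviation for at least one player. Highest of {10, 8} is 10.

10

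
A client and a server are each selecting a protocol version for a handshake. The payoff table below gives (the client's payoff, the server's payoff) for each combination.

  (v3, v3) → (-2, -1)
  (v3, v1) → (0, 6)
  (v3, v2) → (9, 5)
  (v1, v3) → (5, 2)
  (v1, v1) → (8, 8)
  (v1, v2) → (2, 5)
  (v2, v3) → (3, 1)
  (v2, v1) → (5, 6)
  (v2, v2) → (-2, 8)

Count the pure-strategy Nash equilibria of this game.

Both v1: the client gets 8 (best alternative 5); the server gets 8 (best alternative 5). Neither deviates — NE.
Both v3 is not a NE: the client would switch to v1 (5 > -2).
No other cell survives both best-response checks, so there is 1 pure NE.

1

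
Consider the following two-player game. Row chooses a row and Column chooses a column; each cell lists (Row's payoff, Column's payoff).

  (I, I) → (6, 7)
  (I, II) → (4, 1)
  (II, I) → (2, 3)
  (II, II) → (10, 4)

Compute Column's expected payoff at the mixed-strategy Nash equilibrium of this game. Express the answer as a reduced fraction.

25/7

Row mixes with probability p on I, chosen so Column is indifferent: 7p + 3(1−p) = 1p + 4(1−p) gives p = 1/7.
Column's expected payoff is 7·1/7 + 3·6/7 = 25/7.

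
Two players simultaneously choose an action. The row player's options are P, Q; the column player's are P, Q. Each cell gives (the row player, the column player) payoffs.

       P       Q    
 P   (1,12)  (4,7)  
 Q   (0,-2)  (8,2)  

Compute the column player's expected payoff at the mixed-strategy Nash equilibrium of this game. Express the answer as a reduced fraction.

38/9

The row player mixes with probability p on P, chosen so the column player is indifferent: 12p + (-2)(1−p) = 7p + 2(1−p) gives p = 4/9.
The column player's expected payoff is 12·4/9 + (-2)·5/9 = 38/9.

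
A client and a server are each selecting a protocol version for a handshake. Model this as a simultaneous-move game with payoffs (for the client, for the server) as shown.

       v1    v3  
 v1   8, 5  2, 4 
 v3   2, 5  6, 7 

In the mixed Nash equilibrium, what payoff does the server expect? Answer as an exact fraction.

The client mixes with probability p on v1, chosen so the server is indifferent: 5p + 5(1−p) = 4p + 7(1−p) gives p = 2/3.
The server's expected payoff is 5·2/3 + 5·1/3 = 5.

5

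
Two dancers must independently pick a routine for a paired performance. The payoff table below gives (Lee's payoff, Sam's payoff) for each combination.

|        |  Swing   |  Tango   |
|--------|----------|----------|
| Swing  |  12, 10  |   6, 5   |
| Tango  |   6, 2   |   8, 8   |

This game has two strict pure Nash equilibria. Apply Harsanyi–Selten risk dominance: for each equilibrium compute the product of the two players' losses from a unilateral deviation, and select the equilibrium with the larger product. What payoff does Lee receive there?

At both Swing: Lee loses 12 − 6 = 6 by deviating; Sam loses 10 − 5 = 5. Product = 6·5 = 30.
At both Tango: Lee loses 8 − 6 = 2 by deviating; Sam loses 8 − 2 = 6. Product = 2·6 = 12.
30 > 12, so both Swing is risk-dominant. Lee's payoff there is 12.

12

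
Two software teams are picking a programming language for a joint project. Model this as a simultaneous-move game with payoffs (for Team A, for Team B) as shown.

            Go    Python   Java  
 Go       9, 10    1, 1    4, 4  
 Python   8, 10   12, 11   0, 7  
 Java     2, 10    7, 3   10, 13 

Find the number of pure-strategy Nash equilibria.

3

Both Go: Team A gets 9 (best alternative 8); Team B gets 10 (best alternative 4). Neither deviates — NE.
Both Python: Team A gets 12 (best alternative 7); Team B gets 11 (best alternative 10). Neither deviates — NE.
Both Java: Team A gets 10 (best alternative 4); Team B gets 13 (best alternative 10). Neither deviates — NE.
(Java, Go) is not a NE: Team A would switch to Go (9 > 2).
No other cell survives both best-response checks, so there are 3 pure NE.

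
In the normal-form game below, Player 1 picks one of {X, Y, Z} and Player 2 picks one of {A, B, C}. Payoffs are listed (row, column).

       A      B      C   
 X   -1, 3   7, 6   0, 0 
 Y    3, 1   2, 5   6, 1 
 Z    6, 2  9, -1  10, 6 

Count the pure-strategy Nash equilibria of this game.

1

(Z, C): Player 1 gets 10 (best alternative 6); Player 2 gets 6 (best alternative 2). Neither deviates — NE.
(Y, B) is not a NE: Player 1 would switch to Z (9 > 2).
No other cell survives both best-response checks, so there is 1 pure NE.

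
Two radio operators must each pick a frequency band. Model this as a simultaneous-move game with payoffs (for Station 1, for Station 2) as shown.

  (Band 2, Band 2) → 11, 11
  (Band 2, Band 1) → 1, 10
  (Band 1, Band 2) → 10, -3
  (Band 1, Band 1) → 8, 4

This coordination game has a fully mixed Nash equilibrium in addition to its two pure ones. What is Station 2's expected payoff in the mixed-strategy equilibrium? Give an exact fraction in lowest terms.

Station 1 mixes with probability p on Band 2, chosen so Station 2 is indifferent: 11p + (-3)(1−p) = 10p + 4(1−p) gives p = 7/8.
Station 2's expected payoff is 11·7/8 + (-3)·1/8 = 37/4.

37/4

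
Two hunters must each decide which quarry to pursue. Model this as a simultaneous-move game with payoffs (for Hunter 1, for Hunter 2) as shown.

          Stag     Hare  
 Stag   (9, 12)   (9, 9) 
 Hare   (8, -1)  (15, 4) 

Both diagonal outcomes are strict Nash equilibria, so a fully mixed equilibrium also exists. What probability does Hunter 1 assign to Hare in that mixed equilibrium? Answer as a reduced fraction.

3/8

Hunter 1's mix p on Stag must make Hunter 2 indifferent between Stag and Hare.
Hunter 2's payoff from Stag: 12p + (-1)(1−p). From Hare: 9p + 4(1−p).
Set equal: 3p = 5(1−p) → p = 5/8.
Probability on Hare is 1 − 5/8 = 3/8.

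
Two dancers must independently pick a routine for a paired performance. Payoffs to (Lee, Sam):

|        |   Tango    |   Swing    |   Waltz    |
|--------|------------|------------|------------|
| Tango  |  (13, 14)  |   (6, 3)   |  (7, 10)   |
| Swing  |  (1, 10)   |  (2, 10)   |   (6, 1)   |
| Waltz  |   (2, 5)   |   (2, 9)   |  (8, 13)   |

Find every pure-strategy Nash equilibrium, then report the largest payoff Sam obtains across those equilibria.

14

Both Tango is a pure NE (Lee: 13 ≥ 2; Sam: 14 ≥ 10). Sam gets 14.
Both Waltz is a pure NE (Lee: 8 ≥ 7; Sam: 13 ≥ 9). Sam gets 13.
Every other cell has a profitable deviation for at least one player. Highest of {14, 13} is 14.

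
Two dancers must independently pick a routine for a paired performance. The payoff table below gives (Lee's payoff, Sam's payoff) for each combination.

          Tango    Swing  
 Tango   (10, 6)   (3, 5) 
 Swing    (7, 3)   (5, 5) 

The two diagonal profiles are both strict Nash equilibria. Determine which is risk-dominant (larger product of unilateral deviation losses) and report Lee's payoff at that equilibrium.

5

At both Tango: Lee loses 10 − 7 = 3 by deviating; Sam loses 6 − 5 = 1. Product = 3·1 = 3.
At both Swing: Lee loses 5 − 3 = 2 by deviating; Sam loses 5 − 3 = 2. Product = 2·2 = 4.
4 > 3, so both Swing is risk-dominant. Lee's payoff there is 5.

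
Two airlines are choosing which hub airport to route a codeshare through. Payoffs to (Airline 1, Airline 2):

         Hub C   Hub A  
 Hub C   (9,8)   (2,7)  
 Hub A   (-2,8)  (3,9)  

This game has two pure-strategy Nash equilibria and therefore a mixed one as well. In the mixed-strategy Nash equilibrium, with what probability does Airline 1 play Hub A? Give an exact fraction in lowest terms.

1/2

Airline 1's mix p on Hub C must make Airline 2 indifferent between Hub C and Hub A.
Airline 2's payoff from Hub C: 8p + 8(1−p). From Hub A: 7p + 9(1−p).
Set equal: 1p = 1(1−p) → p = 1/2.
Probability on Hub A is 1 − 1/2 = 1/2.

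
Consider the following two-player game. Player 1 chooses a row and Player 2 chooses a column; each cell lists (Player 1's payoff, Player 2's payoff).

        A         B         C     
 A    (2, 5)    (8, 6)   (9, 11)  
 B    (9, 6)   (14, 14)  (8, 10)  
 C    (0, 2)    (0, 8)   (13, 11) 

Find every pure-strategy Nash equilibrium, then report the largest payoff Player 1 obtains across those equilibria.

14

Both B is a pure NE (Player 1: 14 ≥ 8; Player 2: 14 ≥ 10). Player 1 gets 14.
Both C is a pure NE (Player 1: 13 ≥ 9; Player 2: 11 ≥ 8). Player 1 gets 13.
Every other cell has a profitable deviation for at least one player. Highest of {14, 13} is 14.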